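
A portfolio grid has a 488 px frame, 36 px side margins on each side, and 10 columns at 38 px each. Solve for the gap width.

4 px

Take off 72 px of margins, leaving 416 px.
10 columns take 10·38 = 380 px; remaining 36 splits into 9 gaps.
g = 36 / 9 = 4 px.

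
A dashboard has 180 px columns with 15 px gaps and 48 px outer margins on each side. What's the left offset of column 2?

243 px

Before column 2: the margin + 1 column + 1 gap.
Offset = 48 + 1·(180 + 15) = 48 + 195 = 243 px.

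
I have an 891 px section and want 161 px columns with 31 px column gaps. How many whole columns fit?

4 columns: 4·161 + 3·31 = 737 px ≤ 891.
5 columns: 929 px > 891. So 4.

4 columns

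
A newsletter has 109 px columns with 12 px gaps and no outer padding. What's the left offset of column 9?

Each column+gutter stride is 121 px; with no margin, 8 of them is 968 px.

968 px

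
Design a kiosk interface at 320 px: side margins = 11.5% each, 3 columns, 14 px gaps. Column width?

320 × (1 − 2·11.5%) = 320 × 77% = 246.4 px for the columns.
3 columns + 2 gaps: 3c + 2·14 = 246.4.
3c = 246.4 − 28 = 218.4, so c = 72.8 px.

72.8 px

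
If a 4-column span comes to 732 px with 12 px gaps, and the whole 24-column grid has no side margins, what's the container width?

4452 px

732 − 3·12 = 696; ÷4 gives c = 174 px.
Summing: 4176 + 276 = 4452 px.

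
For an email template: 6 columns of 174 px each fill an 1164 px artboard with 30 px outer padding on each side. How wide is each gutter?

Take off 60 px of margins, leaving 1104 px.
6·174 + 5g = 1104 → 5g = 60 → g = 12 px.

12 px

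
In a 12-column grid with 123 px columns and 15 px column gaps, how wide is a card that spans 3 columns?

399 px

3 columns plus 2 column gaps: 369 + 30 = 399 px.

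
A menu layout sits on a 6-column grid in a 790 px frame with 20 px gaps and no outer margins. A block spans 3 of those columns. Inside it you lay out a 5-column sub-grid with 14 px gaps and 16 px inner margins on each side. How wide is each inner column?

59.4 px

6 columns + 5 gaps: 6c + 5·20 = 790.
6c = 790 − 100 = 690, so c = 115 px.
3 columns plus 2 gaps: 345 + 40 = 385 px.
Inner content = 385 − 2·16 = 353 px.
5 columns + 4 gaps: 5d + 4·14 = 353.
5d = 353 − 56 = 297, so d = 59.4 px.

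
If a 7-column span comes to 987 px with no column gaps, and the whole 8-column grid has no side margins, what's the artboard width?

1128 px

7c = 987 → c = 141 px.
Artboard = 8·141 = 1128 = 1128 px.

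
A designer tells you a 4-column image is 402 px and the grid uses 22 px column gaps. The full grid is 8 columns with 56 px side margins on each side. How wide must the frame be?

938 px

402 − 3·22 = 336; ÷4 gives c = 84 px.
Frame = 2·56 + 8·84 + 7·22 = 112 + 672 + 154 = 938 px.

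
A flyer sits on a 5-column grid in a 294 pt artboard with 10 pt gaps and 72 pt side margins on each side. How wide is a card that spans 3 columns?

Subtract both margins: 294 − 2·72 = 150 pt.
Subtracting 4 gaps of 10 leaves 110 for 5 columns, so c = 22 pt.
3 columns plus 2 gaps: 66 + 20 = 86 pt.

86 pt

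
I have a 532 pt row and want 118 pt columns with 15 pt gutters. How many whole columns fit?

4 columns

Each extra column adds 118 + 15 = 133 pt.
(532 + 15) / 133 = 4.11, so 4 columns fit.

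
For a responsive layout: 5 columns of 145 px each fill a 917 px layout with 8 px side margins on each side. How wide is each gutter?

Content width = 917 − 2·8 = 901 px.
5·145 + 4g = 901 → 4g = 176 → g = 44 px.

44 px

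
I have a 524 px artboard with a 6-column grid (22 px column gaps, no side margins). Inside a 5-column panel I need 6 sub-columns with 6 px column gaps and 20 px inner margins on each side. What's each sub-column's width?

60.5 px

6 columns + 5 column gaps: 6c + 5·22 = 524.
6c = 524 − 110 = 414, so c = 69 px.
5-column span = 5·69 + 4·22 = 433 px.
Inner content = 433 − 2·20 = 393 px.
Subtracting 5 column gaps of 6 leaves 363 for 6 columns, so d = 60.5 px.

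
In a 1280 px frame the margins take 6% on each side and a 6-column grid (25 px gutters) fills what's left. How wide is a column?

1280 × (1 − 2·6%) = 1280 × 88% = 1126.4 px for the columns.
Subtracting 5 gutters of 25 leaves 1001.4 for 6 columns, so c = 166.9 px.

166.9 px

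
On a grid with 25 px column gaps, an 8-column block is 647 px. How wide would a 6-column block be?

8c + 7·25 = 647 → 8c = 472 → c = 59 px.
Span of 6: 6·59 + 5·25 = 354 + 125 = 479 px.

479 px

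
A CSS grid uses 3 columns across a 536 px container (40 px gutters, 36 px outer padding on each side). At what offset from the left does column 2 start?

204 px

Content = 536 − 2·36 = 464 px.
3c + 2·40 = 464 → 3c = 384 → c = 128 px.
Column 2 starts at margin + 1·(column + gutter) = 36 + 1·168 = 204 px.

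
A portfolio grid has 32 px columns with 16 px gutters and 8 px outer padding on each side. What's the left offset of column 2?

56 px

Before column 2: the margin + 1 column + 1 gutter.
Offset = 8 + 1·(32 + 16) = 8 + 48 = 56 px.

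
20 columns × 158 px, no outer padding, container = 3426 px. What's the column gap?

14 px

Columns use 3160 px, leaving 266 px across 19 column gaps = 14 px each.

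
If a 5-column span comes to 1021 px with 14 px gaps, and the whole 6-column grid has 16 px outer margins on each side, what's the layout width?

1260 px

5 columns + 4 gaps: 5c + 4·14 = 1021.
5c = 1021 − 56 = 965, so c = 193 px.
Adding margins, columns and gutters: 32 + 1158 + 70 = 1260 px.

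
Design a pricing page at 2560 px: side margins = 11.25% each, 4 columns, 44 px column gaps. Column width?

Each margin = 11.25% of 2560 = 288 px; content = 2560 − 2·288 = 1984 px.
Subtracting 3 column gaps of 44 leaves 1852 for 4 columns, so c = 463 px.

463 px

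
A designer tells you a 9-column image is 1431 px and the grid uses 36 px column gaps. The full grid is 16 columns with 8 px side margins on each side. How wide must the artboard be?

2588 px

1431 − 8·36 = 1143; ÷9 gives c = 127 px.
Artboard = 2·8 + 16·127 + 15·36 = 16 + 2032 + 540 = 2588 px.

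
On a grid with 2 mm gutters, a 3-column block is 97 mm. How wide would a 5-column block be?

3c + 2·2 = 97 → 3c = 93 → c = 31 mm.
5 columns plus 4 gutters: 155 + 8 = 163 mm.

163 mm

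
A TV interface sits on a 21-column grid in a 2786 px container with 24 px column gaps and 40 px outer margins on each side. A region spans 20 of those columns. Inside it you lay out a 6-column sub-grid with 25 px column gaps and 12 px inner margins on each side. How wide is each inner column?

Outer content = 2786 − 2·40 = 2706 px.
21 columns + 20 column gaps: 21c + 20·24 = 2706.
21c = 2706 − 480 = 2226, so c = 106 px.
20-column span = 20·106 + 19·24 = 2576 px.
Inner content = 2576 − 2·12 = 2552 px.
2552 − 5·25 = 2427; ÷6 gives d = 404.5 px.

404.5 px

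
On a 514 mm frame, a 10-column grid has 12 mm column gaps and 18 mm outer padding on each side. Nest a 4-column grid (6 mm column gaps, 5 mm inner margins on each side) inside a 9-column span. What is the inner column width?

100.25 mm

Outer content = 514 − 2·18 = 478 mm.
478 − 9·12 = 370; ÷10 gives c = 37 mm.
Span of 9: 9·37 + 8·12 = 333 + 96 = 429 mm.
Inner content = 429 − 2·5 = 419 mm.
4 columns + 3 column gaps: 4d + 3·6 = 419.
4d = 419 − 18 = 401, so d = 100.25 mm.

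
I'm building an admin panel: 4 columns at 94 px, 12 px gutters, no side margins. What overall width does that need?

412 px

Total width: 4·94 + 3·12 = 412 px.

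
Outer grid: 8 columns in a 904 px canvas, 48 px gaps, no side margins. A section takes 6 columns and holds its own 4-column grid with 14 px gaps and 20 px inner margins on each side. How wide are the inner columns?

146 px

8 columns + 7 gaps: 8c + 7·48 = 904.
8c = 904 − 336 = 568, so c = 71 px.
Span of 6: 6·71 + 5·48 = 426 + 240 = 666 px.
Inner content = 666 − 2·20 = 626 px.
Subtracting 3 gaps of 14 leaves 584 for 4 columns, so d = 146 px.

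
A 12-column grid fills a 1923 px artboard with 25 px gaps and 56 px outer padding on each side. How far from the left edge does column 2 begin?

209 px

Take off 112 px of margins, leaving 1811 px.
Subtracting 11 gaps of 25 leaves 1536 for 12 columns, so c = 128 px.
Column 2 starts at margin + 1·(column + gutter) = 56 + 1·153 = 209 px.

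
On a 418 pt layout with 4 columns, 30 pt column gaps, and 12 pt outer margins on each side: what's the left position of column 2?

Content = 418 − 2·12 = 394 pt.
Subtracting 3 column gaps of 30 leaves 304 for 4 columns, so c = 76 pt.
Column 2 starts at margin + 1·(column + gutter) = 12 + 1·106 = 118 pt.

118 pt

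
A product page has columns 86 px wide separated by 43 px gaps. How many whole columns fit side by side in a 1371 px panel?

Each extra column adds 86 + 43 = 129 px.
(1371 + 43) / 129 = 10.96, so 10 columns fit.

10 columns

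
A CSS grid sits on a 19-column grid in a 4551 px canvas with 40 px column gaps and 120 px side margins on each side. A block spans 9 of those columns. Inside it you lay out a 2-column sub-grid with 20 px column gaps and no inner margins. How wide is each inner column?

Subtract both margins: 4551 − 2·120 = 4311 px.
4311 − 18·40 = 3591; ÷19 gives c = 189 px.
9-column span = 9·189 + 8·40 = 2021 px.
2021 − 1·20 = 2001; ÷2 gives d = 1000.5 px.

1000.5 px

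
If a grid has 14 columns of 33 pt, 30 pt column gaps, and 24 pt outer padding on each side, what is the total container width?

Total width: 2·24 + 14·33 + 13·30 = 900 pt.

900 pt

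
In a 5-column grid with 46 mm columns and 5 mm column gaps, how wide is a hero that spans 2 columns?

97 mm

Span of 2: 2·46 + 1·5 = 92 + 5 = 97 mm.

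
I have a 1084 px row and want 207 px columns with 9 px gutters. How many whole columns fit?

5 columns: 5·207 + 4·9 = 1071 px ≤ 1084.
6 columns: 1287 px > 1084. So 5.

5 columns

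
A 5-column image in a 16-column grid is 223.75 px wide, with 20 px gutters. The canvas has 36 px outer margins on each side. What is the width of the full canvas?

832 px

223.75 − 4·20 = 143.75; ÷5 gives c = 28.75 px.
Total width: 2·36 + 16·28.75 + 15·20 = 832 px.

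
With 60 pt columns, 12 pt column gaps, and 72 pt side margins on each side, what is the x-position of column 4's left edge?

288 pt

Column 4 starts at margin + 3·(column + gutter) = 72 + 3·72 = 288 pt.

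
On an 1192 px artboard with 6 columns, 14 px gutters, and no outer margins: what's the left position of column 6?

6c + 5·14 = 1192 → 6c = 1122 → c = 187 px.
No margin, so column 6 starts at 5·(column + gutter) = 5·201 = 1005 px.

1005 px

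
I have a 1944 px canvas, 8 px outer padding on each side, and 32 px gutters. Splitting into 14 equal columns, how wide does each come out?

108 px

Inside the margins: 1944 − 16 = 1928 px.
14c + 13·32 = 1928 → 14c = 1512 → c = 108 px.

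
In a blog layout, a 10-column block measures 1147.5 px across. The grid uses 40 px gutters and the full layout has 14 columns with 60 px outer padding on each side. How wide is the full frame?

1742.5 px

1147.5 − 9·40 = 787.5; ÷10 gives c = 78.75 px.
Frame = 2·60 + 14·78.75 + 13·40 = 120 + 1102.5 + 520 = 1742.5 px.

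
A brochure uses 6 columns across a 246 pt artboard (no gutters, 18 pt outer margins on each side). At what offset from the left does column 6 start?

193 pt

Content = 246 − 2·18 = 210 pt.
6c = 210 → c = 35 pt.
Each column+gutter stride is 35 pt; 5 of them past the 18 pt margin is 18 + 175 = 193 pt.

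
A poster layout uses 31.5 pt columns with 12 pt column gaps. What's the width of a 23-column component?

23-column span = 23·31.5 + 22·12 = 988.5 pt.

988.5 pt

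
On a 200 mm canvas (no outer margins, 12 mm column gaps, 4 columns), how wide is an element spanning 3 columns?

200 − 3·12 = 164; ÷4 gives c = 41 mm.
3-column span = 3·41 + 2·12 = 147 mm.

147 mm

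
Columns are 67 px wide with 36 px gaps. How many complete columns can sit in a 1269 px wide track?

12 columns

k columns need k·67 + (k−1)·36 = k·103 − 36.
k·103 − 36 ≤ 1269 → k ≤ 1305 / 103 ≈ 12.67, so k = 12.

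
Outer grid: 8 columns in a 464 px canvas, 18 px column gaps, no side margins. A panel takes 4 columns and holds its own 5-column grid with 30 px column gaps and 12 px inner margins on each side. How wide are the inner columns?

15.8 px

8c + 7·18 = 464 → 8c = 338 → c = 42.25 px.
4-column span = 4·42.25 + 3·18 = 223 px.
Inner content = 223 − 2·12 = 199 px.
Subtracting 4 column gaps of 30 leaves 79 for 5 columns, so d = 15.8 px.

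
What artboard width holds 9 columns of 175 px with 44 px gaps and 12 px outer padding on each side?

Adding margins, columns and gutters: 24 + 1575 + 352 = 1951 px.

1951 px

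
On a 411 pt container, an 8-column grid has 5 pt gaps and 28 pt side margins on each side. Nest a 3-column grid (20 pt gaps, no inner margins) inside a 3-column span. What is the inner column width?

Outer content = 411 − 2·28 = 355 pt.
8 columns + 7 gaps: 8c + 7·5 = 355.
8c = 355 − 35 = 320, so c = 40 pt.
Span of 3: 3·40 + 2·5 = 120 + 10 = 130 pt.
3d + 2·20 = 130 → 3d = 90 → d = 30 pt.

30 pt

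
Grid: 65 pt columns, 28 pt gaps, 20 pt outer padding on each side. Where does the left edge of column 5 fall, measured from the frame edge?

Column 5 starts at margin + 4·(column + gutter) = 20 + 4·93 = 392 pt.

392 pt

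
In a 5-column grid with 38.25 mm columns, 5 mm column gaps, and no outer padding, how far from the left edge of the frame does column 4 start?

Each column+gutter stride is 43.25 mm; with no margin, 3 of them is 129.75 mm.

129.75 mm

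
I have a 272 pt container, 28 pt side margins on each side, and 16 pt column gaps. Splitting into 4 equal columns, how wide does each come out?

42 pt

Subtract both margins: 272 − 2·28 = 216 pt.
216 − 3·16 = 168; ÷4 gives c = 42 pt.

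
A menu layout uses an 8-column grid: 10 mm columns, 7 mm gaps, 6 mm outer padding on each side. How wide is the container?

141 mm

Adding margins, columns and gutters: 12 + 80 + 49 = 141 mm.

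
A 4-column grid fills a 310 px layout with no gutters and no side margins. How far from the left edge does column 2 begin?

77.5 px

310 / 4 = 77.5 px per column.
Before column 2: 1 column + 1 gutter.
Offset = 1·(77.5 + 0) = 1·77.5 = 77.5 px.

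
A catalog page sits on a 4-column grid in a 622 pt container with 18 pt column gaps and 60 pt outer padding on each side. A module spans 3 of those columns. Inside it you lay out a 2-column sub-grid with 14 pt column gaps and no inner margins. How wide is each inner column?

Take off 120 pt of margins, leaving 502 pt.
Subtracting 3 column gaps of 18 leaves 448 for 4 columns, so c = 112 pt.
3-column span = 3·112 + 2·18 = 372 pt.
2 columns + 1 column gap: 2d + 1·14 = 372.
2d = 372 − 14 = 358, so d = 179 pt.

179 pt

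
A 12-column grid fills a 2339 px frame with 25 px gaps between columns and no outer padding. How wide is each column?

172 px

12 columns + 11 gaps: 12c + 11·25 = 2339.
12c = 2339 − 275 = 2064, so c = 172 px.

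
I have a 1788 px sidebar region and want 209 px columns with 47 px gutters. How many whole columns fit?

7 columns

7 columns: 7·209 + 6·47 = 1745 px ≤ 1788.
8 columns: 2001 px > 1788. So 7.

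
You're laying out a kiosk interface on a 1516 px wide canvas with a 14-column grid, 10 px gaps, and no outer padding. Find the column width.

99 px

Subtracting 13 gaps of 10 leaves 1386 for 14 columns, so c = 99 px.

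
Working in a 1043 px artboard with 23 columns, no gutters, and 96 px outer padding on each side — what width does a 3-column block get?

111 px

Content width = 1043 − 2·96 = 851 px.
With no gutters, each column is 851/23 = 37 px.
3-column span = 3·37 = 111 px.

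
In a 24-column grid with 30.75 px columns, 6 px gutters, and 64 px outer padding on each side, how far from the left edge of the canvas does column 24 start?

Each column+gutter stride is 36.75 px; 23 of them past the 64 px margin is 64 + 845.25 = 909.25 px.

909.25 px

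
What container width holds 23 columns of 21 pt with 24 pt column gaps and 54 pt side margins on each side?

Adding margins, columns and gutters: 108 + 483 + 528 = 1119 pt.

1119 pt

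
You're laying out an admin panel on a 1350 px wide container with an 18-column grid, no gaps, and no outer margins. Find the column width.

1350 / 18 = 75 px per column.

75 px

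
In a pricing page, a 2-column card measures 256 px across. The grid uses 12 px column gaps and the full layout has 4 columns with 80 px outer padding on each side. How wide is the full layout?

256 − 1·12 = 244; ÷2 gives c = 122 px.
Total width: 2·80 + 4·122 + 3·12 = 684 px.

684 px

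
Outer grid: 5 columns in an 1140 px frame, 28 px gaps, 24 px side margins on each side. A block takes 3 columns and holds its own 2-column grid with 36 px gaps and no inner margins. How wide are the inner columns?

Subtract both margins: 1140 − 2·24 = 1092 px.
1092 − 4·28 = 980; ÷5 gives c = 196 px.
3 columns plus 2 gaps: 588 + 56 = 644 px.
644 − 1·36 = 608; ÷2 gives d = 304 px.

304 px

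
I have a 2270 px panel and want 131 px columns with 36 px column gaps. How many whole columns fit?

k columns need k·131 + (k−1)·36 = k·167 − 36.
k·167 − 36 ≤ 2270 → k ≤ 2306 / 167 ≈ 13.81, so k = 13.

13 columns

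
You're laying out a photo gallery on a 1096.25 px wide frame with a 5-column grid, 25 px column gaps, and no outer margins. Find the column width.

199.25 px

5c + 4·25 = 1096.25 → 5c = 996.25 → c = 199.25 px.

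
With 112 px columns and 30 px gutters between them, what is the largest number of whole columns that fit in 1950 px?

13 columns

13 columns: 13·112 + 12·30 = 1816 px ≤ 1950.
14 columns: 1958 px > 1950. So 13.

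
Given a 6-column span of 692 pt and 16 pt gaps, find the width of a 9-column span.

1046 pt

Subtracting 5 gaps of 16 leaves 612 for 6 columns, so c = 102 pt.
Span of 9: 9·102 + 8·16 = 918 + 128 = 1046 pt.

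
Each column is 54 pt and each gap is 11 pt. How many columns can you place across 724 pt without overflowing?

11 columns

Each extra column adds 54 + 11 = 65 pt.
(724 + 11) / 65 = 11.31, so 11 columns fit.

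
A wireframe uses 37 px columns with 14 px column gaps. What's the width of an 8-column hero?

394 px

8-column span = 8·37 + 7·14 = 394 px.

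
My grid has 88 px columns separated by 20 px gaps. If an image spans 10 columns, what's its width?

10 columns plus 9 gaps: 880 + 180 = 1060 px.

1060 px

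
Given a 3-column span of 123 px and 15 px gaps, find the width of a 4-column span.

169 px

123 − 2·15 = 93; ÷3 gives c = 31 px.
4 columns plus 3 gaps: 124 + 45 = 169 px.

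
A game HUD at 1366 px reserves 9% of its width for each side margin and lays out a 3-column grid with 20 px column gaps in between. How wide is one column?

1366 × (1 − 2·9%) = 1366 × 82% = 1120.12 px for the columns.
3 columns + 2 column gaps: 3c + 2·20 = 1120.12.
3c = 1120.12 − 40 = 1080.12, so c = 360.04 px.

360.04 px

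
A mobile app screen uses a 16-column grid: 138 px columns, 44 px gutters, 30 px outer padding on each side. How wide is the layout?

Layout = 2·30 + 16·138 + 15·44 = 60 + 2208 + 660 = 2928 px.

2928 px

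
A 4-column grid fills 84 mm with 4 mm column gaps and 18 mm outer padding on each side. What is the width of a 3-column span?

35 mm

Content width = 84 − 2·18 = 48 mm.
4 columns + 3 column gaps: 4c + 3·4 = 48.
4c = 48 − 12 = 36, so c = 9 mm.
3-column span = 3·9 + 2·4 = 35 mm.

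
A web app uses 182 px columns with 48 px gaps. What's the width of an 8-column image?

1792 px

Span of 8: 8·182 + 7·48 = 1456 + 336 = 1792 px.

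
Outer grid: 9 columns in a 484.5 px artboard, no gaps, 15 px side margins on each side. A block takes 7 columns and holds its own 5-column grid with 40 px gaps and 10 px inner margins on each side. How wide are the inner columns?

34.7 px

Take off 30 px of margins, leaving 454.5 px.
With no gaps, each column is 454.5/9 = 50.5 px.
7-column span = 7·50.5 = 353.5 px.
Inner content = 353.5 − 2·10 = 333.5 px.
Subtracting 4 gaps of 40 leaves 173.5 for 5 columns, so d = 34.7 px.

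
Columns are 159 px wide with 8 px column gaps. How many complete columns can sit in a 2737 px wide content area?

k columns need k·159 + (k−1)·8 = k·167 − 8.
k·167 − 8 ≤ 2737 → k ≤ 2745 / 167 ≈ 16.44, so k = 16.

16 columns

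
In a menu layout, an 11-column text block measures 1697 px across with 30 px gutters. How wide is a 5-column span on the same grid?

Subtracting 10 gutters of 30 leaves 1397 for 11 columns, so c = 127 px.
5-column span = 5·127 + 4·30 = 755 px.

755 px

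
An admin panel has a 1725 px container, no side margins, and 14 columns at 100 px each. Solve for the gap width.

25 px

14 columns take 14·100 = 1400 px; remaining 325 splits into 13 gaps.
g = 325 / 13 = 25 px.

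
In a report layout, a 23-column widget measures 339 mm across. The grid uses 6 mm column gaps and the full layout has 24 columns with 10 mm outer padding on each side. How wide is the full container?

374 mm

23c + 22·6 = 339 → 23c = 207 → c = 9 mm.
Container = 2·10 + 24·9 + 23·6 = 20 + 216 + 138 = 374 mm.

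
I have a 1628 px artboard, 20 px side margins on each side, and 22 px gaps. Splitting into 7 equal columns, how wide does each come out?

Subtract both margins: 1628 − 2·20 = 1588 px.
7c + 6·22 = 1588 → 7c = 1456 → c = 208 px.

208 px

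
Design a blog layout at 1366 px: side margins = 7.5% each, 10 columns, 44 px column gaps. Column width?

76.51 px

Each margin = 7.5% of 1366 = 102.45 px; content = 1366 − 2·102.45 = 1161.1 px.
10c + 9·44 = 1161.1 → 10c = 765.1 → c = 76.51 px.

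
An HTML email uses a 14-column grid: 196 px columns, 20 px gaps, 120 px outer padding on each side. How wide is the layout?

Total width: 2·120 + 14·196 + 13·20 = 3244 px.

3244 px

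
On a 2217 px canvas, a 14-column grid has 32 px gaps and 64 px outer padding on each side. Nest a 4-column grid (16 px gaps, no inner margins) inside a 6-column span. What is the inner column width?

Subtract both margins: 2217 − 2·64 = 2089 px.
14 columns + 13 gaps: 14c + 13·32 = 2089.
14c = 2089 − 416 = 1673, so c = 119.5 px.
6 columns plus 5 gaps: 717 + 160 = 877 px.
Subtracting 3 gaps of 16 leaves 829 for 4 columns, so d = 207.25 px.

207.25 px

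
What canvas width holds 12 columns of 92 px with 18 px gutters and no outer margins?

Summing: 1104 + 198 = 1302 px.

1302 px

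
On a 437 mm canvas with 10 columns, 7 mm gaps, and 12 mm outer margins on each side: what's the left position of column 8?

306 mm

Take off 24 mm of margins, leaving 413 mm.
10c + 9·7 = 413 → 10c = 350 → c = 35 mm.
Before column 8: the margin + 7 columns + 7 gaps.
Offset = 12 + 7·(35 + 7) = 12 + 294 = 306 mm.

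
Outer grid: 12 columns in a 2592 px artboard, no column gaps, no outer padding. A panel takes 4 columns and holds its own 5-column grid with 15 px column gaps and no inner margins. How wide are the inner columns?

160.8 px

2592 / 12 = 216 px per column.
With no column gaps, 4 columns span 4·216 = 864 px.
Subtracting 4 column gaps of 15 leaves 804 for 5 columns, so d = 160.8 px.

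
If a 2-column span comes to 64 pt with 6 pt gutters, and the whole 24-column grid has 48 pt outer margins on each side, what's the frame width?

2c + 1·6 = 64 → 2c = 58 → c = 29 pt.
Adding margins, columns and gutters: 96 + 696 + 138 = 930 pt.

930 pt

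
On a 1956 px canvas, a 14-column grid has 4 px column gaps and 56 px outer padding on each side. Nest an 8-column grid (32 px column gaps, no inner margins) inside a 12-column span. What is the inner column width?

Take off 112 px of margins, leaving 1844 px.
14 columns + 13 column gaps: 14c + 13·4 = 1844.
14c = 1844 − 52 = 1792, so c = 128 px.
12 columns plus 11 column gaps: 1536 + 44 = 1580 px.
8 columns + 7 column gaps: 8d + 7·32 = 1580.
8d = 1580 − 224 = 1356, so d = 169.5 px.

169.5 px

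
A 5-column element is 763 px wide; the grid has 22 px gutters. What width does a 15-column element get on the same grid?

763 − 4·22 = 675; ÷5 gives c = 135 px.
15-column span = 15·135 + 14·22 = 2333 px.

2333 px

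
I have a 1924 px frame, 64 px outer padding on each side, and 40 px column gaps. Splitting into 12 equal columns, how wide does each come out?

113 px

Content width = 1924 − 2·64 = 1796 px.
12 columns + 11 column gaps: 12c + 11·40 = 1796.
12c = 1796 − 440 = 1356, so c = 113 px.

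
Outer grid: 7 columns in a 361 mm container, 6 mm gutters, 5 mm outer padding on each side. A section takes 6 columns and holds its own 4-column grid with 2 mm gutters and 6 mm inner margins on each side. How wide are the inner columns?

70.5 mm

Take off 10 mm of margins, leaving 351 mm.
351 − 6·6 = 315; ÷7 gives c = 45 mm.
Span of 6: 6·45 + 5·6 = 270 + 30 = 300 mm.
Inner content = 300 − 2·6 = 288 mm.
Subtracting 3 gutters of 2 leaves 282 for 4 columns, so d = 70.5 mm.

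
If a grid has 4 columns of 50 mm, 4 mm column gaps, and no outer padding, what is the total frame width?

Total width: 4·50 + 3·4 = 212 mm.

212 mm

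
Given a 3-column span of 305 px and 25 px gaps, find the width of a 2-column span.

195 px

Subtracting 2 gaps of 25 leaves 255 for 3 columns, so c = 85 px.
2-column span = 2·85 + 1·25 = 195 px.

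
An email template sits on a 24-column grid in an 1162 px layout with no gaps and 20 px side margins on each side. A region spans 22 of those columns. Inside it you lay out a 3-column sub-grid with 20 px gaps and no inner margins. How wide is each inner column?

329.5 px

Outer content = 1162 − 2·20 = 1122 px.
1122 / 24 = 46.75 px per column.
With no gaps, 22 columns span 22·46.75 = 1028.5 px.
Subtracting 2 gaps of 20 leaves 988.5 for 3 columns, so d = 329.5 px.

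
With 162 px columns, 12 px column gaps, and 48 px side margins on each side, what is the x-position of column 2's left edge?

Before column 2: the margin + 1 column + 1 column gap.
Offset = 48 + 1·(162 + 12) = 48 + 174 = 222 px.

222 px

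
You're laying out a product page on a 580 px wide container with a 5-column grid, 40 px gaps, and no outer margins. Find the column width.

84 px

5c + 4·40 = 580 → 5c = 420 → c = 84 px.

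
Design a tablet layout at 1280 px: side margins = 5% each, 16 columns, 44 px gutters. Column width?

30.75 px

Margins: 5% × 1280 = 64 px each, so content = 1280 − 128 = 1152 px.
1152 − 15·44 = 492; ÷16 gives c = 30.75 px.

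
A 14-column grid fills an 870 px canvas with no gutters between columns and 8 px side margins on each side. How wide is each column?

Subtract both margins: 870 − 2·8 = 854 px.
With no gutters, each column is 854/14 = 61 px.

61 px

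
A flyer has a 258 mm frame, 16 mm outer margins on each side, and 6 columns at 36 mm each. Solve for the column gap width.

2 mm

Subtract both margins: 258 − 2·16 = 226 mm.
6·36 + 5g = 226 → 5g = 10 → g = 2 mm.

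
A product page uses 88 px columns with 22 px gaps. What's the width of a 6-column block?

638 px

Span of 6: 6·88 + 5·22 = 528 + 110 = 638 px.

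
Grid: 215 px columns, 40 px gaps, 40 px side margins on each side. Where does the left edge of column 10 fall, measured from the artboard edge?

2335 px

Column 10 starts at margin + 9·(column + gutter) = 40 + 9·255 = 2335 px.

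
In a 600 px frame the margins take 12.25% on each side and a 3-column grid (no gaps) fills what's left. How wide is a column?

151 px

Each margin = 12.25% of 600 = 73.5 px; content = 600 − 2·73.5 = 453 px.
With no gaps, each column is 453/3 = 151 px.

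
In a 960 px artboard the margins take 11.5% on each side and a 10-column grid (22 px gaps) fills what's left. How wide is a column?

54.12 px

Margins: 11.5% × 960 = 110.4 px each, so content = 960 − 220.8 = 739.2 px.
10 columns + 9 gaps: 10c + 9·22 = 739.2.
10c = 739.2 − 198 = 541.2, so c = 54.12 px.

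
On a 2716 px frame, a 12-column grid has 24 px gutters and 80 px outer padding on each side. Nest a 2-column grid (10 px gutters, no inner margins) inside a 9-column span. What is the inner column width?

950.5 px

Inside the margins: 2716 − 160 = 2556 px.
12c + 11·24 = 2556 → 12c = 2292 → c = 191 px.
Span of 9: 9·191 + 8·24 = 1719 + 192 = 1911 px.
1911 − 1·10 = 1901; ÷2 gives d = 950.5 px.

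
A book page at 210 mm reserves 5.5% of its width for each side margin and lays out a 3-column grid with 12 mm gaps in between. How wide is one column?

54.3 mm

Each margin = 5.5% of 210 = 11.55 mm; content = 210 − 2·11.55 = 186.9 mm.
Subtracting 2 gaps of 12 leaves 162.9 for 3 columns, so c = 54.3 mm.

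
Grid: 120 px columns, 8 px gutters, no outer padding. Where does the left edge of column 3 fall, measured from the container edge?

No margin, so column 3 starts at 2·(column + gutter) = 2·128 = 256 px.

256 px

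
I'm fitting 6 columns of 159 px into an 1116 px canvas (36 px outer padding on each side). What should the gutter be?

18 px

Take off 72 px of margins, leaving 1044 px.
6·159 + 5g = 1044 → 5g = 90 → g = 18 px.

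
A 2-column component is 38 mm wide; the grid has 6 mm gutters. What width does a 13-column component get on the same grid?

280 mm

2c + 1·6 = 38 → 2c = 32 → c = 16 mm.
Span of 13: 13·16 + 12·6 = 208 + 72 = 280 mm.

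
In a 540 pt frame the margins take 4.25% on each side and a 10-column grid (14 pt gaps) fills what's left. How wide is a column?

36.81 pt

540 × (1 − 2·4.25%) = 540 × 91.5% = 494.1 pt for the columns.
10c + 9·14 = 494.1 → 10c = 368.1 → c = 36.81 pt.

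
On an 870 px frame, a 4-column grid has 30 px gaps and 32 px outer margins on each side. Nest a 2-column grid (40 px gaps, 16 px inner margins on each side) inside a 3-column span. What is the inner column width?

Take off 64 px of margins, leaving 806 px.
4 columns + 3 gaps: 4c + 3·30 = 806.
4c = 806 − 90 = 716, so c = 179 px.
Span of 3: 3·179 + 2·30 = 537 + 60 = 597 px.
Inner content = 597 − 2·16 = 565 px.
565 − 1·40 = 525; ÷2 gives d = 262.5 px.

262.5 px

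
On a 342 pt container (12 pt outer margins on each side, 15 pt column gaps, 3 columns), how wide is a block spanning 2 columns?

207 pt

Take off 24 pt of margins, leaving 318 pt.
3c + 2·15 = 318 → 3c = 288 → c = 96 pt.
2-column span = 2·96 + 1·15 = 207 pt.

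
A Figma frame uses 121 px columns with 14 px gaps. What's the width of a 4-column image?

526 px

4-column span = 4·121 + 3·14 = 526 px.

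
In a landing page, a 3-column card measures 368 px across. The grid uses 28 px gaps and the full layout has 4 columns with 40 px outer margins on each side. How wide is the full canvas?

580 px

3c + 2·28 = 368 → 3c = 312 → c = 104 px.
Total width: 2·40 + 4·104 + 3·28 = 580 px.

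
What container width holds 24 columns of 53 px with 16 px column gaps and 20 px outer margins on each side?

Container = 2·20 + 24·53 + 23·16 = 40 + 1272 + 368 = 1680 px.

1680 px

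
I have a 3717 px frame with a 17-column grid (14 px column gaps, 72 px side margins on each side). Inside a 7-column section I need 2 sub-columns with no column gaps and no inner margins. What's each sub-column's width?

731.5 px

Outer content = 3717 − 2·72 = 3573 px.
Subtracting 16 column gaps of 14 leaves 3349 for 17 columns, so c = 197 px.
7-column span = 7·197 + 6·14 = 1463 px.
1463 / 2 = 731.5 px per column.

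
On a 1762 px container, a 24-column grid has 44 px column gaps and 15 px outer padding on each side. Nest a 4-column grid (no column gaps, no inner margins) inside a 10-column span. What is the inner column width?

Outer content = 1762 − 2·15 = 1732 px.
24c + 23·44 = 1732 → 24c = 720 → c = 30 px.
Span of 10: 10·30 + 9·44 = 300 + 396 = 696 px.
With no column gaps, each column is 696/4 = 174 px.

174 px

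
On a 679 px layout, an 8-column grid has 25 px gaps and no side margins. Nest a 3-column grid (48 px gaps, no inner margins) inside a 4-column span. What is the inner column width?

77 px

8c + 7·25 = 679 → 8c = 504 → c = 63 px.
4-column span = 4·63 + 3·25 = 327 px.
Subtracting 2 gaps of 48 leaves 231 for 3 columns, so d = 77 px.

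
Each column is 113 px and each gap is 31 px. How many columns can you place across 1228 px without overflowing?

8 columns

8 columns: 8·113 + 7·31 = 1121 px ≤ 1228.
9 columns: 1265 px > 1228. So 8.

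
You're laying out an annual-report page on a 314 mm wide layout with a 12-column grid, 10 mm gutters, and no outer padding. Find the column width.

Subtracting 11 gutters of 10 leaves 204 for 12 columns, so c = 17 mm.

17 mm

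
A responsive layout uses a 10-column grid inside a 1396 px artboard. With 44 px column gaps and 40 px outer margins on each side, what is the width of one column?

92 px

Take off 80 px of margins, leaving 1316 px.
10c + 9·44 = 1316 → 10c = 920 → c = 92 px.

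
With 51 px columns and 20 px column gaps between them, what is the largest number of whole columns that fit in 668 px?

9 columns: 9·51 + 8·20 = 619 px ≤ 668.
10 columns: 690 px > 668. So 9.

9 columns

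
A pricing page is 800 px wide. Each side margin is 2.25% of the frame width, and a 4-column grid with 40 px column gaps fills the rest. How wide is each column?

Each margin = 2.25% of 800 = 18 px; content = 800 − 2·18 = 764 px.
Subtracting 3 column gaps of 40 leaves 644 for 4 columns, so c = 161 px.

161 px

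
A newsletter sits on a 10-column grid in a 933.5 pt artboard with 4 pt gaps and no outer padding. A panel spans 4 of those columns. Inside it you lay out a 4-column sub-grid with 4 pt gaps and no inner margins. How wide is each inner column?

933.5 − 9·4 = 897.5; ÷10 gives c = 89.75 pt.
Span of 4: 4·89.75 + 3·4 = 359 + 12 = 371 pt.
Subtracting 3 gaps of 4 leaves 359 for 4 columns, so d = 89.75 pt.

89.75 pt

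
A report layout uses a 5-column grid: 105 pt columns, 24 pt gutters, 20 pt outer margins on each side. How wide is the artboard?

661 pt

Total width: 2·20 + 5·105 + 4·24 = 661 pt.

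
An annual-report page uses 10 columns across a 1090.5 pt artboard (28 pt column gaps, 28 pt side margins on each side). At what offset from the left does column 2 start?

134.25 pt

Take off 56 pt of margins, leaving 1034.5 pt.
1034.5 − 9·28 = 782.5; ÷10 gives c = 78.25 pt.
Column 2 starts at margin + 1·(column + gutter) = 28 + 1·106.25 = 134.25 pt.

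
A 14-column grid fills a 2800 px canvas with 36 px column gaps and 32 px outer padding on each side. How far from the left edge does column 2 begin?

Subtract both margins: 2800 − 2·32 = 2736 px.
14 columns + 13 column gaps: 14c + 13·36 = 2736.
14c = 2736 − 468 = 2268, so c = 162 px.
Column 2 starts at margin + 1·(column + gutter) = 32 + 1·198 = 230 px.

230 px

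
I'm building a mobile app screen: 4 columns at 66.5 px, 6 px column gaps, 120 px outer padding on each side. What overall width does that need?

524 px

Adding margins, columns and gutters: 240 + 266 + 18 = 524 px.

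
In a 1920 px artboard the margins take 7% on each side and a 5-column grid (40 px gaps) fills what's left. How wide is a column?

Margins: 7% × 1920 = 134.4 px each, so content = 1920 − 268.8 = 1651.2 px.
Subtracting 4 gaps of 40 leaves 1491.2 for 5 columns, so c = 298.24 px.

298.24 px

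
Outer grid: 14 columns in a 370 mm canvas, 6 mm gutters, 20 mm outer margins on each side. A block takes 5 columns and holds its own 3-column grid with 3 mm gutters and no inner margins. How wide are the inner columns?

Take off 40 mm of margins, leaving 330 mm.
14c + 13·6 = 330 → 14c = 252 → c = 18 mm.
5 columns plus 4 gutters: 90 + 24 = 114 mm.
114 − 2·3 = 108; ÷3 gives d = 36 mm.

36 mm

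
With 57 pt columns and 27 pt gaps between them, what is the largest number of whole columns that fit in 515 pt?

6 columns

k columns need k·57 + (k−1)·27 = k·84 − 27.
k·84 − 27 ≤ 515 → k ≤ 542 / 84 ≈ 6.45, so k = 6.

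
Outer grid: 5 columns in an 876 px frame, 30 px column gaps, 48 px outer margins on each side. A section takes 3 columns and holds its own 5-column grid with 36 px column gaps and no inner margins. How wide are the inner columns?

Subtract both margins: 876 − 2·48 = 780 px.
Subtracting 4 column gaps of 30 leaves 660 for 5 columns, so c = 132 px.
3 columns plus 2 column gaps: 396 + 60 = 456 px.
5d + 4·36 = 456 → 5d = 312 → d = 62.4 px.

62.4 px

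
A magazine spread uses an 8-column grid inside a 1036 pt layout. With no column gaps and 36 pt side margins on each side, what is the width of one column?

Subtract both margins: 1036 − 2·36 = 964 pt.
8c = 964 → c = 120.5 pt.

120.5 pt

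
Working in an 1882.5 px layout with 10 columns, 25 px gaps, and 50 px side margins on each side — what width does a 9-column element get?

1601.75 px

Content width = 1882.5 − 2·50 = 1782.5 px.
10c + 9·25 = 1782.5 → 10c = 1557.5 → c = 155.75 px.
9 columns plus 8 gaps: 1401.75 + 200 = 1601.75 px.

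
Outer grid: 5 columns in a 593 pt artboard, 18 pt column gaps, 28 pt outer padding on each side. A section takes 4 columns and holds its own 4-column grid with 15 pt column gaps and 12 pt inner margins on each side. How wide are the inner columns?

89.25 pt

Subtract both margins: 593 − 2·28 = 537 pt.
5c + 4·18 = 537 → 5c = 465 → c = 93 pt.
Span of 4: 4·93 + 3·18 = 372 + 54 = 426 pt.
Inner content = 426 − 2·12 = 402 pt.
Subtracting 3 column gaps of 15 leaves 357 for 4 columns, so d = 89.25 pt.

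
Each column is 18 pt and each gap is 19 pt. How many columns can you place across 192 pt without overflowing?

Each extra column adds 18 + 19 = 37 pt.
(192 + 19) / 37 = 5.70, so 5 columns fit.

5 columns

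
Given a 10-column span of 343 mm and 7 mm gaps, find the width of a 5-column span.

10c + 9·7 = 343 → 10c = 280 → c = 28 mm.
5-column span = 5·28 + 4·7 = 168 mm.

168 mm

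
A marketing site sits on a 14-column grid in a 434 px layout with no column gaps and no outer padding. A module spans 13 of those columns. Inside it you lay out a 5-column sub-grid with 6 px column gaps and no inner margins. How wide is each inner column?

75.8 px

434 / 14 = 31 px per column.
With no column gaps, 13 columns span 13·31 = 403 px.
Subtracting 4 column gaps of 6 leaves 379 for 5 columns, so d = 75.8 px.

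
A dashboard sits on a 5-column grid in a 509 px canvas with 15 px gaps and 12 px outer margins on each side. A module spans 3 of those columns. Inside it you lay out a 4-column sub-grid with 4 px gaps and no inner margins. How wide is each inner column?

68.25 px

Take off 24 px of margins, leaving 485 px.
5c + 4·15 = 485 → 5c = 425 → c = 85 px.
Span of 3: 3·85 + 2·15 = 255 + 30 = 285 px.
4 columns + 3 gaps: 4d + 3·4 = 285.
4d = 285 − 12 = 273, so d = 68.25 px.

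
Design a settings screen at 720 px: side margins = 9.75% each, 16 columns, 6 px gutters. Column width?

30.6 px

720 × (1 − 2·9.75%) = 720 × 80.5% = 579.6 px for the columns.
579.6 − 15·6 = 489.6; ÷16 gives c = 30.6 px.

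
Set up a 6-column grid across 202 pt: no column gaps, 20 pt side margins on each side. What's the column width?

27 pt

Content width = 202 − 2·20 = 162 pt.
6c = 162 → c = 27 pt.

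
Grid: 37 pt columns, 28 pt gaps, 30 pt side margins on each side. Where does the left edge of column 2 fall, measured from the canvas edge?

95 pt

Column 2 starts at margin + 1·(column + gutter) = 30 + 1·65 = 95 pt.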